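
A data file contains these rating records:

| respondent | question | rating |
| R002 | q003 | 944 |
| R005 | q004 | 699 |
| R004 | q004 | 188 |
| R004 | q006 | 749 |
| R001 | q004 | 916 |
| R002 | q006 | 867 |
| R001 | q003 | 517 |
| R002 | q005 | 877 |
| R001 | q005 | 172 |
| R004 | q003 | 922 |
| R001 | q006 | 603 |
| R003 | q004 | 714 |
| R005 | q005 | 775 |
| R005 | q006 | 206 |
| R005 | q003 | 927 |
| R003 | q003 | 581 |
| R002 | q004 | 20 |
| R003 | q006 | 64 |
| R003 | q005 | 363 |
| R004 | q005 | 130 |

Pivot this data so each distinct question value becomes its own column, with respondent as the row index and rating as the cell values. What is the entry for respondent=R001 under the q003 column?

Wide layout: rows indexed by respondent, columns are the 4 distinct question values (q003, q004, q006, q005).
Cell (respondent=R001, question=q003) draws from the long row where respondent=R001 and question=q003, which has rating=517.

517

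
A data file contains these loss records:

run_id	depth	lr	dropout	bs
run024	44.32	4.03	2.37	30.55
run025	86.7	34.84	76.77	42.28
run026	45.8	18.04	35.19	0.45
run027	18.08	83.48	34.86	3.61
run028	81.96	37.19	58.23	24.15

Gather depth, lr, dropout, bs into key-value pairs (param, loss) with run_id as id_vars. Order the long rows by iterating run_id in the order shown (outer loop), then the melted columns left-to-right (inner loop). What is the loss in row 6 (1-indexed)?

20 rows total (5 × 4). Row 6: index ⌊(6-1)/4⌋ = 1 into run_id → run025; (6-1) mod 4 = 1 into the melted columns → lr.
So row 6 is (run025, lr, 34.84); loss = 34.84.

34.84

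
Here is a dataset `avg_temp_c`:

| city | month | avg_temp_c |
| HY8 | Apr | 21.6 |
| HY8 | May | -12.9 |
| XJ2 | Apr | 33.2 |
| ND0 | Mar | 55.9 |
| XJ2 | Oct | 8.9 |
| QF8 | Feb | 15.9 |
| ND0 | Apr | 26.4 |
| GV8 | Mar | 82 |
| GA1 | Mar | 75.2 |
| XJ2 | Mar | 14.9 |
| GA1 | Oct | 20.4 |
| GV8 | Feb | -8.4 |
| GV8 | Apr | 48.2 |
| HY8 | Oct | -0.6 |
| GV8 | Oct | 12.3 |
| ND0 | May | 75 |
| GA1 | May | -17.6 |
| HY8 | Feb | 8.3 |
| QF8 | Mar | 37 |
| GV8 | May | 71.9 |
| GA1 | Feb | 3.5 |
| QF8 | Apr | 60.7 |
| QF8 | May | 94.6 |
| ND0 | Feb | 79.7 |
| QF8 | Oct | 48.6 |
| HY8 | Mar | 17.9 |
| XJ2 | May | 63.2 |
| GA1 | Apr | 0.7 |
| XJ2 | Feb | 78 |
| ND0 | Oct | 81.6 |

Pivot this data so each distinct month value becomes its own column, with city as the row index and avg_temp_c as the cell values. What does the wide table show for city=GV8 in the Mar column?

82

Wide layout: rows indexed by city, columns are the 5 distinct month values (Apr, May, Mar, Oct, Feb).
Cell (city=GV8, month=Mar) draws from the long row where city=GV8 and month=Mar, which has avg_temp_c=82.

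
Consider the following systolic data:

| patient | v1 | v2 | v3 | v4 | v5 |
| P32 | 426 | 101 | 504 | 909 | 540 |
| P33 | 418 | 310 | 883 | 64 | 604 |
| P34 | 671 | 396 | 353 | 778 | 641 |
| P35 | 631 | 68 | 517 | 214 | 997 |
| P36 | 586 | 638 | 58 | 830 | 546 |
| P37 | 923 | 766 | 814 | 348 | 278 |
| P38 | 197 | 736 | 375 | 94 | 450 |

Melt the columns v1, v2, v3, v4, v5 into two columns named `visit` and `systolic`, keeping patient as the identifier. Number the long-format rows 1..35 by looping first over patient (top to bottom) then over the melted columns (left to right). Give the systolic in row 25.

546

35 rows total (7 × 5). Row 25: index ⌊(25-1)/5⌋ = 4 into patient → P36; (25-1) mod 5 = 4 into the melted columns → v5.
So row 25 is (P36, v5, 546); systolic = 546.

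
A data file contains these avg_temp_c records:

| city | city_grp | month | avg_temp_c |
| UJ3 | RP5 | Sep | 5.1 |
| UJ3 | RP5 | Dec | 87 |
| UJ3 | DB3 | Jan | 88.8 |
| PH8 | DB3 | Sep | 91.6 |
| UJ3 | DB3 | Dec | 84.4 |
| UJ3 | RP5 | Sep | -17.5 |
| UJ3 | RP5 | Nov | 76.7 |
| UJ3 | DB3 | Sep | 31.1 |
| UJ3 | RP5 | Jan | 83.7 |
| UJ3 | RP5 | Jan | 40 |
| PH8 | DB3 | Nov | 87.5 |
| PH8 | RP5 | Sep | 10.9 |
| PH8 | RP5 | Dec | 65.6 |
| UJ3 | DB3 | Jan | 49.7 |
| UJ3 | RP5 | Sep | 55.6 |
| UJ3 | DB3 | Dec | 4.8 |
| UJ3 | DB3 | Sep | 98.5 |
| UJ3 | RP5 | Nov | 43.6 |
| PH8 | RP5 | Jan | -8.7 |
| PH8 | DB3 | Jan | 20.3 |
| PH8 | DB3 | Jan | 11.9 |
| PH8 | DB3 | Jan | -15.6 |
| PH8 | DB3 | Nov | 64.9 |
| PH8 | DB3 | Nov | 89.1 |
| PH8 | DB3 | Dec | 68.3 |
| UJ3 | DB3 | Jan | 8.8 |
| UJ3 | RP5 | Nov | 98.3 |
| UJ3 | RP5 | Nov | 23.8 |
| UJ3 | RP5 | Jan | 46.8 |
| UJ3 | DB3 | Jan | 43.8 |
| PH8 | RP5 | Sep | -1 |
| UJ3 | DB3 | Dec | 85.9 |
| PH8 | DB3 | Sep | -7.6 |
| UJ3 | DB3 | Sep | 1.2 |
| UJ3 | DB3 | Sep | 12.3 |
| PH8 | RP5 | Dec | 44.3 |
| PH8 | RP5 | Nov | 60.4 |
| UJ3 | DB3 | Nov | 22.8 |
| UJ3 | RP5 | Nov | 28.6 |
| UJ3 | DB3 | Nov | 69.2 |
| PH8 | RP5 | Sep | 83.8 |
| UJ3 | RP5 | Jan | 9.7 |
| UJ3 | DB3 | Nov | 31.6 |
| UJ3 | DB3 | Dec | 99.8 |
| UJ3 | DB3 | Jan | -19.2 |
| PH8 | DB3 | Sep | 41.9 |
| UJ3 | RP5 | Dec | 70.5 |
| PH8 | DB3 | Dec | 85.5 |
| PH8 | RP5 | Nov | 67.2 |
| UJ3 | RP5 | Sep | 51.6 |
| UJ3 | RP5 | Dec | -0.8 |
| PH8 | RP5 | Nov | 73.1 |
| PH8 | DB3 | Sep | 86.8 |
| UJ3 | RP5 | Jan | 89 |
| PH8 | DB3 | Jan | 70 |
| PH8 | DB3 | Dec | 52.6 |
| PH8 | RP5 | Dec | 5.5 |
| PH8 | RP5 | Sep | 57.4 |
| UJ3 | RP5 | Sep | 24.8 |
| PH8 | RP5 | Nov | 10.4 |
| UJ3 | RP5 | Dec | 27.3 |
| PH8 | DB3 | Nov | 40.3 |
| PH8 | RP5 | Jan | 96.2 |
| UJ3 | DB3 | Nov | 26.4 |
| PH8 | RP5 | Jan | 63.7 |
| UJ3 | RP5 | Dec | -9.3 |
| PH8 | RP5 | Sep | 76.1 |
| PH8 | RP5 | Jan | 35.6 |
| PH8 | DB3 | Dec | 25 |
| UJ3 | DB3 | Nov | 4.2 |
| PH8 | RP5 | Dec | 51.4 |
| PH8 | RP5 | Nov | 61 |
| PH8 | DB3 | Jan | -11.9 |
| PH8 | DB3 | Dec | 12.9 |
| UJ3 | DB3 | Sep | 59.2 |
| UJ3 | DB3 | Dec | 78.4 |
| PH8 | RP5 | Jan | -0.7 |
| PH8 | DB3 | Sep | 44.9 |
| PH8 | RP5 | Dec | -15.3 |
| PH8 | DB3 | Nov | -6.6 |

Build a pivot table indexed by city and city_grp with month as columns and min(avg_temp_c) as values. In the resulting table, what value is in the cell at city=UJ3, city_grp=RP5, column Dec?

Rows with city=UJ3, city_grp=RP5 and month=Dec: avg_temp_c values are 87, 70.5, -0.8, 27.3, -9.3.
min(87, 70.5, -0.8, 27.3, -9.3) = -9.3.

-9.3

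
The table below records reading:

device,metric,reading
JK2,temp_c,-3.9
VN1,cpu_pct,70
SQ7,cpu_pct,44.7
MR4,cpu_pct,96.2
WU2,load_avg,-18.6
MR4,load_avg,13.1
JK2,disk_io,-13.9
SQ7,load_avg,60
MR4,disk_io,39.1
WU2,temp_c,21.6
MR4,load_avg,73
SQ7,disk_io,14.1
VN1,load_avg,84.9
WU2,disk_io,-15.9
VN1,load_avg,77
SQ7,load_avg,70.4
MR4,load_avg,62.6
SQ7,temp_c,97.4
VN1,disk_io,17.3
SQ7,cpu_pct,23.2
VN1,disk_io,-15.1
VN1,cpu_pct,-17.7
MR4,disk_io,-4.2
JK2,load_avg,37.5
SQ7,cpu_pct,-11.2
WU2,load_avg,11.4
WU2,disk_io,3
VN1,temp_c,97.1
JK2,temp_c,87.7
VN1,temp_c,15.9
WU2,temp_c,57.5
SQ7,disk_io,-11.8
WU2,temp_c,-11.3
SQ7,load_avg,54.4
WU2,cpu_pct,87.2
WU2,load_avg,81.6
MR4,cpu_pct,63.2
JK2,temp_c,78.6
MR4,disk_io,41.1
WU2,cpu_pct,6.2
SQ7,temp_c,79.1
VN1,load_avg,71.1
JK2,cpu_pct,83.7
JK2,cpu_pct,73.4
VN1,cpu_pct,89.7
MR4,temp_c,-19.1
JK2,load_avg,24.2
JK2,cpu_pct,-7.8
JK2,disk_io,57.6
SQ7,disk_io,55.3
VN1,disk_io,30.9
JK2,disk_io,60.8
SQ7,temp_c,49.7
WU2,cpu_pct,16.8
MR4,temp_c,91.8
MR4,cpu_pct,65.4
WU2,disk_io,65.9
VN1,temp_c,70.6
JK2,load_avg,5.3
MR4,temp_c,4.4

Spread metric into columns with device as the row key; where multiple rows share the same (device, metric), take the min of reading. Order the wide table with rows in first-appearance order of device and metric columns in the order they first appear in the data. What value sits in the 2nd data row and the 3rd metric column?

71.1

With rows in first-appearance order of device, row 2 is device=VN1. metric columns in first-appearance order: temp_c, cpu_pct, load_avg, disk_io; column 3 is load_avg.
Long rows with device=VN1, metric=load_avg: min(84.9, 77, 71.1) = 71.1.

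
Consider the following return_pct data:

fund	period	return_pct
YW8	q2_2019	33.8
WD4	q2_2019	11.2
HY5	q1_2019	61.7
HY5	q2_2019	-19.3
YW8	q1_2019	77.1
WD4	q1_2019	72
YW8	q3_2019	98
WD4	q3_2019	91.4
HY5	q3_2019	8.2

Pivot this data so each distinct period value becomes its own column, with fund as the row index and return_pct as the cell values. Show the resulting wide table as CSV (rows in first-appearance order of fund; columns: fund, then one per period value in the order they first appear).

Columns: fund plus the 3 distinct period values (q2_2019, q1_2019, q3_2019).
For example, row YW8 column q2_2019 takes return_pct=33.8 from the long row (YW8, q2_2019).

fund,q2_2019,q1_2019,q3_2019
YW8,33.8,77.1,98
WD4,11.2,72,91.4
HY5,-19.3,61.7,8.2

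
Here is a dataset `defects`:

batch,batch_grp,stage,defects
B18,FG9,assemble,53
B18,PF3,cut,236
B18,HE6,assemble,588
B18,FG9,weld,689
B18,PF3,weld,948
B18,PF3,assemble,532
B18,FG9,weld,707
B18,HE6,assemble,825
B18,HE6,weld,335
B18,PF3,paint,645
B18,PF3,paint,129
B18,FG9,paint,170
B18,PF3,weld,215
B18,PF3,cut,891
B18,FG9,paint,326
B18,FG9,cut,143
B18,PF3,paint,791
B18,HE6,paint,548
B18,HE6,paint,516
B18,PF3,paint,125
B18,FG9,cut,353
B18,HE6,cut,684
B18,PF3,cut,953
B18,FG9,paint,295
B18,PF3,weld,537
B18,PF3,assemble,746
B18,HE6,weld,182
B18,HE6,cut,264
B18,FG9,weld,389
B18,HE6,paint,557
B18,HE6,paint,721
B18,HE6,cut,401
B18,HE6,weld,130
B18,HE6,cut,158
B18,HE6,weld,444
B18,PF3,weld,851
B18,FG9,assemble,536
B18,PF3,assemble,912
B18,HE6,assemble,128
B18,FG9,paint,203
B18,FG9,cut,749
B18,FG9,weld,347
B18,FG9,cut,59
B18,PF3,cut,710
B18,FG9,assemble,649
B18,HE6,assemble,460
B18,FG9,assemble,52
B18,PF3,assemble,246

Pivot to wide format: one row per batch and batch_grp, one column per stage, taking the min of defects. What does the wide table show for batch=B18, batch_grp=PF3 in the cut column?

236

Rows with batch=B18, batch_grp=PF3 and stage=cut: defects values are 236, 891, 953, 710.
min(236, 891, 953, 710) = 236.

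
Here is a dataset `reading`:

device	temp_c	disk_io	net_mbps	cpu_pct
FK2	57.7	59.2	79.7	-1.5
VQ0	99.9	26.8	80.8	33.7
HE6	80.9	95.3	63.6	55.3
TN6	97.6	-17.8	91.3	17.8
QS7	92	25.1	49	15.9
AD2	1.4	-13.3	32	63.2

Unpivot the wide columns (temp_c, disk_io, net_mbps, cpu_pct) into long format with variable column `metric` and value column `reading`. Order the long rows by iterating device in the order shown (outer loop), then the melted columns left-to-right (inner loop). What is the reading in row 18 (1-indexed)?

25.1

24 rows total (6 × 4). Row 18: index ⌊(18-1)/4⌋ = 4 into device → QS7; (18-1) mod 4 = 1 into the melted columns → disk_io.
So row 18 is (QS7, disk_io, 25.1); reading = 25.1.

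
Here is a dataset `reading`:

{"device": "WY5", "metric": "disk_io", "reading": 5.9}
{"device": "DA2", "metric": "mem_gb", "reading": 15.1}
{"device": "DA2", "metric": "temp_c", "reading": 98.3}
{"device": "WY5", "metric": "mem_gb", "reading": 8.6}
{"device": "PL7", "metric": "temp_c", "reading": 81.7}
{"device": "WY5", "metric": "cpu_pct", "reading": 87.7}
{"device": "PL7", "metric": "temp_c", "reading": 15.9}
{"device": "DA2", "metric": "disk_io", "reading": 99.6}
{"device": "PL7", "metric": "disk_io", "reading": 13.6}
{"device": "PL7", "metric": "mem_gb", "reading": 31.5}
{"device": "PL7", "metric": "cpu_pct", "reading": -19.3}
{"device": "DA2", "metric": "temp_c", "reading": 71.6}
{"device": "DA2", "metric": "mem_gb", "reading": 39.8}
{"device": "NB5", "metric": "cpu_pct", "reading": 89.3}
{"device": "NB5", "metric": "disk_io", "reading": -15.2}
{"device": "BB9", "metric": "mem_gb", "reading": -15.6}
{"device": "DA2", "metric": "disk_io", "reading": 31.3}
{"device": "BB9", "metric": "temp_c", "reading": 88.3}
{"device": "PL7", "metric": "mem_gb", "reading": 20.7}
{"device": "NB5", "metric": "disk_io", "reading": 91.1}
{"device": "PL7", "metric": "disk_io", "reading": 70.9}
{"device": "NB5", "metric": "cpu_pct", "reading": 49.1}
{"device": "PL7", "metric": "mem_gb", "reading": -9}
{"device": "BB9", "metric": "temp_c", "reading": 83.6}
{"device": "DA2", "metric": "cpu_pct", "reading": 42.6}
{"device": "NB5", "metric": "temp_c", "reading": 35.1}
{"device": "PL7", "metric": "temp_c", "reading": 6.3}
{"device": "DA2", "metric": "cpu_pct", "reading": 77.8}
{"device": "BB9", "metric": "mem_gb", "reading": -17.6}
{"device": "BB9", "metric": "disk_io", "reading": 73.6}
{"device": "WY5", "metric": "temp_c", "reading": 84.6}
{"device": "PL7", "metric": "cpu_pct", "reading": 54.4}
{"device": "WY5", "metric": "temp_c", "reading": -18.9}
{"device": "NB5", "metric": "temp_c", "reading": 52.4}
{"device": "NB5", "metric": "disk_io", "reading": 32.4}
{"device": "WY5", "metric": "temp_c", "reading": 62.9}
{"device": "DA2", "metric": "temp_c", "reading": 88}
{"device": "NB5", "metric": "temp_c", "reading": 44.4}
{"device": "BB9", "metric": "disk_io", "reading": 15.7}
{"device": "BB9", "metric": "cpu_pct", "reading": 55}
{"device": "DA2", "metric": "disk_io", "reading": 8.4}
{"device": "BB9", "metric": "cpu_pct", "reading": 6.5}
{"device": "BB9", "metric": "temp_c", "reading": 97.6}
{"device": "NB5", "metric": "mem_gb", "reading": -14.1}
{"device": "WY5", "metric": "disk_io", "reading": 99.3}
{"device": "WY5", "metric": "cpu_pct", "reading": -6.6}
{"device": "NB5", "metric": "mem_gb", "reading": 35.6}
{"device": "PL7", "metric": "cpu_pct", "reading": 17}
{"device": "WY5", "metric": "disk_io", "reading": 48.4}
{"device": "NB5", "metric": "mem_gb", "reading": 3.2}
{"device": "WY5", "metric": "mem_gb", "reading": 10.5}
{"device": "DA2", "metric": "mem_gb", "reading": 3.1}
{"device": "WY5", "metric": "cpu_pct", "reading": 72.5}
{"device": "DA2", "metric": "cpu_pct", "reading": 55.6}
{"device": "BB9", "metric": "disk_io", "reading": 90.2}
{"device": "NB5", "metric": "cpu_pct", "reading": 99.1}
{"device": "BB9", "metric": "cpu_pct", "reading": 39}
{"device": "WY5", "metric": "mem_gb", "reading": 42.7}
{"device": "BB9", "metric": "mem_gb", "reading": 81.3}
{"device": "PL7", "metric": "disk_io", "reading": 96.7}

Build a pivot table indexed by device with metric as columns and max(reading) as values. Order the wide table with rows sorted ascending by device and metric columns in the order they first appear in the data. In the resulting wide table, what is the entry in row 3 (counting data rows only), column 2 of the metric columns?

With rows sorted ascending by device, row 3 is device=NB5. metric columns in first-appearance order: disk_io, mem_gb, temp_c, cpu_pct; column 2 is mem_gb.
Long rows with device=NB5, metric=mem_gb: max(-14.1, 35.6, 3.2) = 35.6.

35.6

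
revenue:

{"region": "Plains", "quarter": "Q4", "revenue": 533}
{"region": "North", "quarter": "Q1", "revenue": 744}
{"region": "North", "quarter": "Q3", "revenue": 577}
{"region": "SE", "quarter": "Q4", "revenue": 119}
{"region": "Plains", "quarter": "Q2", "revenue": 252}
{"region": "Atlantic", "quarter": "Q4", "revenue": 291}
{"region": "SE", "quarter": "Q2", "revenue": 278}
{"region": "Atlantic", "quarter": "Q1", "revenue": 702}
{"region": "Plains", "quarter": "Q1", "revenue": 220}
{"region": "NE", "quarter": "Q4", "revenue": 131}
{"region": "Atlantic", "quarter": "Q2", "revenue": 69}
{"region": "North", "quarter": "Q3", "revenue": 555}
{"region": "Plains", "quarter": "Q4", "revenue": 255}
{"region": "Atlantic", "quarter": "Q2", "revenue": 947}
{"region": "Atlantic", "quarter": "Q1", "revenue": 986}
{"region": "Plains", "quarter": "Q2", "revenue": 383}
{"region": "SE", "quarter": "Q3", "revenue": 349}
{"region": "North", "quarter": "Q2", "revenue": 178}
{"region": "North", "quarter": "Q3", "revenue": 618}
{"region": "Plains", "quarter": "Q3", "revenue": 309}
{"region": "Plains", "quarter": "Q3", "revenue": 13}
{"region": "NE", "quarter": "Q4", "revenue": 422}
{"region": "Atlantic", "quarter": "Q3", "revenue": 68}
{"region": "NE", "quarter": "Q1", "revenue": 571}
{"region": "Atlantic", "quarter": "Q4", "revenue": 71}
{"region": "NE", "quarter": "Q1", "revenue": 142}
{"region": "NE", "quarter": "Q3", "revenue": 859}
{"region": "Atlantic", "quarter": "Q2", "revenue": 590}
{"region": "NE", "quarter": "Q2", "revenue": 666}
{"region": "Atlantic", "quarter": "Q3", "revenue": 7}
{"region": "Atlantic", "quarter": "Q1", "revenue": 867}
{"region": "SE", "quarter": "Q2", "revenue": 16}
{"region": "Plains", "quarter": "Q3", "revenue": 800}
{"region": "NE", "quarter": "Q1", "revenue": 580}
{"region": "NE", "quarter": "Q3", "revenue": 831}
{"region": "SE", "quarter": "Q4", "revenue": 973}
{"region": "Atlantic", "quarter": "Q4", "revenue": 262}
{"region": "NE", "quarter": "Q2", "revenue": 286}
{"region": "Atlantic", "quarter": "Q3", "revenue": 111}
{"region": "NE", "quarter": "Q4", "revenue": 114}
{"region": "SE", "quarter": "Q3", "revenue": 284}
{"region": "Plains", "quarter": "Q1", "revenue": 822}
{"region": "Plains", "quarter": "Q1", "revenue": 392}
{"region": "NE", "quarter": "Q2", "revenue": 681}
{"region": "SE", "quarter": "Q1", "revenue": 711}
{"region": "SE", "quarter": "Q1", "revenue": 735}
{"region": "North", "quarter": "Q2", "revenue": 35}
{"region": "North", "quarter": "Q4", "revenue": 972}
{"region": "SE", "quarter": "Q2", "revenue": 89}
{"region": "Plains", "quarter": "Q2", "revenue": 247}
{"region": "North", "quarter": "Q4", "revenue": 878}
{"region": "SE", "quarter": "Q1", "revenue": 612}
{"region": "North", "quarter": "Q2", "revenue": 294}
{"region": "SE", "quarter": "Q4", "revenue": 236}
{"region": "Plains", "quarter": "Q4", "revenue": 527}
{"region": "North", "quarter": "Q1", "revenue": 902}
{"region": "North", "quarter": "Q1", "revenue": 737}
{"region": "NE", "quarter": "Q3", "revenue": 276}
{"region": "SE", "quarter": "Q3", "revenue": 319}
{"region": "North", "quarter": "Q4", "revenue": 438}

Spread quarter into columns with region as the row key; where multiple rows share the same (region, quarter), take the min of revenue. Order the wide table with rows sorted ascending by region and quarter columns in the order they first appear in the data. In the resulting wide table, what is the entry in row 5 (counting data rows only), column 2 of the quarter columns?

612

With rows sorted ascending by region, row 5 is region=SE. quarter columns in first-appearance order: Q4, Q1, Q3, Q2; column 2 is Q1.
Long rows with region=SE, quarter=Q1: min(711, 735, 612) = 612.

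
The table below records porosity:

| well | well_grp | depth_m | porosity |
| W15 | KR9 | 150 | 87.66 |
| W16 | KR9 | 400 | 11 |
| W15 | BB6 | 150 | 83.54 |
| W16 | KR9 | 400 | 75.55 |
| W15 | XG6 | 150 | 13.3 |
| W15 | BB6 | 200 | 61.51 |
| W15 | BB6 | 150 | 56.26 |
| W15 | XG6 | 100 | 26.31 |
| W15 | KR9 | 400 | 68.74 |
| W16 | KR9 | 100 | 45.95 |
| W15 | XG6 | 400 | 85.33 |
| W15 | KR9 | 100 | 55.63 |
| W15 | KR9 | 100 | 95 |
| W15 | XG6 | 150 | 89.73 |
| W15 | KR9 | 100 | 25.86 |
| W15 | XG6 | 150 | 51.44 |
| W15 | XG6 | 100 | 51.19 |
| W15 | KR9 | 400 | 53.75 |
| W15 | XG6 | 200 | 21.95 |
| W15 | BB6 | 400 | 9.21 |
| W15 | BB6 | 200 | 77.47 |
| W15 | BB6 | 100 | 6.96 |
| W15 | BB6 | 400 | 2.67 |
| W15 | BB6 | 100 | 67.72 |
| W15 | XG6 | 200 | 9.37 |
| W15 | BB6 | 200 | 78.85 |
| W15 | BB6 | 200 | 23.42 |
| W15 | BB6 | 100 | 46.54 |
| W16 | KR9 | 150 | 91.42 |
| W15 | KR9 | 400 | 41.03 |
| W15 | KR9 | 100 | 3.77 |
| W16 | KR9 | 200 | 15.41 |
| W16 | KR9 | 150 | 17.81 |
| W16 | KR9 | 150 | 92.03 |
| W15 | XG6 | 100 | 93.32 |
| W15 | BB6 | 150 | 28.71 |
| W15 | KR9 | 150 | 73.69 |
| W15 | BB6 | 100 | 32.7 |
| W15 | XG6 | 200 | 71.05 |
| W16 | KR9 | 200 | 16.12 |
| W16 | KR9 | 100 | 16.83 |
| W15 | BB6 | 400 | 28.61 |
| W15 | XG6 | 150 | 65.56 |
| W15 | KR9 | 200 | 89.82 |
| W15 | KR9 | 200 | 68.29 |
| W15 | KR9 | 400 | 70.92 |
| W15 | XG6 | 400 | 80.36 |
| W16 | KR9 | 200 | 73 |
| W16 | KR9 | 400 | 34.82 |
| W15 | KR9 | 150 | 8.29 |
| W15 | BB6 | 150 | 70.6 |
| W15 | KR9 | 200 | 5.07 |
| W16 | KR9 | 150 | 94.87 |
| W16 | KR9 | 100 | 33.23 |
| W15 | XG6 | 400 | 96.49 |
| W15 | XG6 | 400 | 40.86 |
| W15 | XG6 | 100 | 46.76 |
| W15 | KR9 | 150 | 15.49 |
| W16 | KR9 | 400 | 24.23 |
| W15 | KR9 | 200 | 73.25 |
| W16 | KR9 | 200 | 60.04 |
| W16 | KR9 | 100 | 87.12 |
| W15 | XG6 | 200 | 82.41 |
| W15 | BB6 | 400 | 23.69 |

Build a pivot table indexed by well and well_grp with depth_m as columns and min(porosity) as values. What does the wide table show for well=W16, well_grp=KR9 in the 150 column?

17.81

Rows with well=W16, well_grp=KR9 and depth_m=150: porosity values are 91.42, 17.81, 92.03, 94.87.
min(91.42, 17.81, 92.03, 94.87) = 17.81.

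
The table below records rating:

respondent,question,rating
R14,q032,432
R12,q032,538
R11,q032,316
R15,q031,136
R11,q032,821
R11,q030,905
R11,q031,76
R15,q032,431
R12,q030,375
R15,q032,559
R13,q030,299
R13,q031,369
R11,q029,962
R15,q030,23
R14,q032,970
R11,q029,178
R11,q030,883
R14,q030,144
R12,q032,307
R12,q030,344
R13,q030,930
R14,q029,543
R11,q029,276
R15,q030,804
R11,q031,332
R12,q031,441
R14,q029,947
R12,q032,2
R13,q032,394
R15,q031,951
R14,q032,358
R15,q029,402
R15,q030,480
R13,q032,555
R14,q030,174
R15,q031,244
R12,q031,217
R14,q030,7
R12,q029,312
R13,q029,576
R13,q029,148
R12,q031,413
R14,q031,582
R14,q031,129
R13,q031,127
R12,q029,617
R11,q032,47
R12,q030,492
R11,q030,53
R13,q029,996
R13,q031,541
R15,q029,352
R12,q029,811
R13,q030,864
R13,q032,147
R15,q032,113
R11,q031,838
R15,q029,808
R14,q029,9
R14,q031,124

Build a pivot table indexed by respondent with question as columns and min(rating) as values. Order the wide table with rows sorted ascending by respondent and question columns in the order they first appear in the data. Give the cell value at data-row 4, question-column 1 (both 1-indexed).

358

With rows sorted ascending by respondent, row 4 is respondent=R14. question columns in first-appearance order: q032, q031, q030, q029; column 1 is q032.
Long rows with respondent=R14, question=q032: min(432, 970, 358) = 358.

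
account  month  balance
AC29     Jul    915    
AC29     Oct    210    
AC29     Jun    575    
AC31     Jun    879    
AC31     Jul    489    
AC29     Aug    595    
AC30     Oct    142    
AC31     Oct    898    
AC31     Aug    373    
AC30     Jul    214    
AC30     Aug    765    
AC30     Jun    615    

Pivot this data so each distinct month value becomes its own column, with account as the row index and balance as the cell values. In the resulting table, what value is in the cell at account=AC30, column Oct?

Wide layout: rows indexed by account, columns are the 4 distinct month values (Jul, Oct, Jun, Aug).
Cell (account=AC30, month=Oct) draws from the long row where account=AC30 and month=Oct, which has balance=142.

142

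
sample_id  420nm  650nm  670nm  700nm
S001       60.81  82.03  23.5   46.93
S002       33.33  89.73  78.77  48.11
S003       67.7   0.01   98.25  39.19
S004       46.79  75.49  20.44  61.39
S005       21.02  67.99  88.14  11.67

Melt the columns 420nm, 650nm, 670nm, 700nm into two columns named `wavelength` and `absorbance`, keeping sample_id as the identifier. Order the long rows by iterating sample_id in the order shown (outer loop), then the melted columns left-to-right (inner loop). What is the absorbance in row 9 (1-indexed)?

20 rows total (5 × 4). Row 9: index ⌊(9-1)/4⌋ = 2 into sample_id → S003; (9-1) mod 4 = 0 into the melted columns → 420nm.
So row 9 is (S003, 420nm, 67.7); absorbance = 67.7.

67.7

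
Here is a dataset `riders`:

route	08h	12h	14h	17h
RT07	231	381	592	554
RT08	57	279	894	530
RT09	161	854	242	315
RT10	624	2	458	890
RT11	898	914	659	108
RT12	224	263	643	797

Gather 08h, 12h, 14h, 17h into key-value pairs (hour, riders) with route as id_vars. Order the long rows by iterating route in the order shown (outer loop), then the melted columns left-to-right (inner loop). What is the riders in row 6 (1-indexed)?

279

24 rows total (6 × 4). Row 6: index ⌊(6-1)/4⌋ = 1 into route → RT08; (6-1) mod 4 = 1 into the melted columns → 12h.
So row 6 is (RT08, 12h, 279); riders = 279.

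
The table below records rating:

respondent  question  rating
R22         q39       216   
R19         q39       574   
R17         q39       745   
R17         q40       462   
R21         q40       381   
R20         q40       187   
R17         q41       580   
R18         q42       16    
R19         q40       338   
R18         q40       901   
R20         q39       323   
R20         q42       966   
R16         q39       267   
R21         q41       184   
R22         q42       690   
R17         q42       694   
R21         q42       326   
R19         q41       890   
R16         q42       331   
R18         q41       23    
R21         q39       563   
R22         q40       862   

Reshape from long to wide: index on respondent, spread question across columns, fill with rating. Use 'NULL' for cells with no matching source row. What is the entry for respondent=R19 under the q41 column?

890

The long row with respondent=R19, question=q41 has rating=890.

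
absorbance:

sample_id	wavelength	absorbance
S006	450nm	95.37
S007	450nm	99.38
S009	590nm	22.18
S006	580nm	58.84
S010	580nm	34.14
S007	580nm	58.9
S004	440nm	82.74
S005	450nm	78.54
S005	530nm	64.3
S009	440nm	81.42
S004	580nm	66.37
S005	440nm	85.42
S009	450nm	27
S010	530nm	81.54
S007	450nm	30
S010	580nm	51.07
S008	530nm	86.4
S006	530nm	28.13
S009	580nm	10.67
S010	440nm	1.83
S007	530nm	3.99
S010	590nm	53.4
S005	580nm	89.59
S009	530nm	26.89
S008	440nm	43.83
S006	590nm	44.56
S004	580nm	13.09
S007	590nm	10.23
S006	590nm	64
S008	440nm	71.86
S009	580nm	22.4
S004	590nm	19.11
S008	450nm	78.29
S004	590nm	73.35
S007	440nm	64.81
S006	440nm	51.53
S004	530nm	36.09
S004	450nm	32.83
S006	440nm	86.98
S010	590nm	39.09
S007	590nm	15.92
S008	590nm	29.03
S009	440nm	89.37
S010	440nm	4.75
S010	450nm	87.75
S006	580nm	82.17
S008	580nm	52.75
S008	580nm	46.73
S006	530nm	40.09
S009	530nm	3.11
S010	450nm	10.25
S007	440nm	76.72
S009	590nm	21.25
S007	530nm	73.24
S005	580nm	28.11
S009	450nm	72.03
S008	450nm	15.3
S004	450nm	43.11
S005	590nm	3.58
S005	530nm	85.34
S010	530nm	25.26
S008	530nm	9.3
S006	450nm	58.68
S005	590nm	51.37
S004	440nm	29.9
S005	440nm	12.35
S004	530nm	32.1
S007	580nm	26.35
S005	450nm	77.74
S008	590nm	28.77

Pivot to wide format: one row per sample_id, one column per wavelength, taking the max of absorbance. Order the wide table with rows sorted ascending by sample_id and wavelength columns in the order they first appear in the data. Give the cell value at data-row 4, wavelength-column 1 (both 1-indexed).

99.38

With rows sorted ascending by sample_id, row 4 is sample_id=S007. wavelength columns in first-appearance order: 450nm, 590nm, 580nm, 440nm, 530nm; column 1 is 450nm.
Long rows with sample_id=S007, wavelength=450nm: max(99.38, 30) = 99.38.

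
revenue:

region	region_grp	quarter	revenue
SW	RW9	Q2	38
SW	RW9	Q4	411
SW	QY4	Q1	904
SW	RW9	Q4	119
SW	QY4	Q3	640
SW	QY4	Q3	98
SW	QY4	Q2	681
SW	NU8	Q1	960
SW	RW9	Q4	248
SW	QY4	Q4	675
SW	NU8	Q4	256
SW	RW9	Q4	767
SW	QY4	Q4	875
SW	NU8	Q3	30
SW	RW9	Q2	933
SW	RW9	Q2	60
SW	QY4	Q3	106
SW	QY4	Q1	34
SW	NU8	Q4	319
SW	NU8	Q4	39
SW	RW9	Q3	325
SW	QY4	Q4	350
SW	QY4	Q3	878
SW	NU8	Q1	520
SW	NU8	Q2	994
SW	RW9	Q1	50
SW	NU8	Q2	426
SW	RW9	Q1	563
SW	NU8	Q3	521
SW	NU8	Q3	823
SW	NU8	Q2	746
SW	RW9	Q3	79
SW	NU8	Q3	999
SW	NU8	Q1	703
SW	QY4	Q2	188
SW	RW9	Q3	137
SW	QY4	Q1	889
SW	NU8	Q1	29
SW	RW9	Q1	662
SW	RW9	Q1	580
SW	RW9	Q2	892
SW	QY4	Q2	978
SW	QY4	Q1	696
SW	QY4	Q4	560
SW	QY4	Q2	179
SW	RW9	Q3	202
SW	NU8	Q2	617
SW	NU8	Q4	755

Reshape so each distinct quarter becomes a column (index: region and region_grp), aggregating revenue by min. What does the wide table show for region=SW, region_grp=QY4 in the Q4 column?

Rows with region=SW, region_grp=QY4 and quarter=Q4: revenue values are 675, 875, 350, 560.
min(675, 875, 350, 560) = 350.

350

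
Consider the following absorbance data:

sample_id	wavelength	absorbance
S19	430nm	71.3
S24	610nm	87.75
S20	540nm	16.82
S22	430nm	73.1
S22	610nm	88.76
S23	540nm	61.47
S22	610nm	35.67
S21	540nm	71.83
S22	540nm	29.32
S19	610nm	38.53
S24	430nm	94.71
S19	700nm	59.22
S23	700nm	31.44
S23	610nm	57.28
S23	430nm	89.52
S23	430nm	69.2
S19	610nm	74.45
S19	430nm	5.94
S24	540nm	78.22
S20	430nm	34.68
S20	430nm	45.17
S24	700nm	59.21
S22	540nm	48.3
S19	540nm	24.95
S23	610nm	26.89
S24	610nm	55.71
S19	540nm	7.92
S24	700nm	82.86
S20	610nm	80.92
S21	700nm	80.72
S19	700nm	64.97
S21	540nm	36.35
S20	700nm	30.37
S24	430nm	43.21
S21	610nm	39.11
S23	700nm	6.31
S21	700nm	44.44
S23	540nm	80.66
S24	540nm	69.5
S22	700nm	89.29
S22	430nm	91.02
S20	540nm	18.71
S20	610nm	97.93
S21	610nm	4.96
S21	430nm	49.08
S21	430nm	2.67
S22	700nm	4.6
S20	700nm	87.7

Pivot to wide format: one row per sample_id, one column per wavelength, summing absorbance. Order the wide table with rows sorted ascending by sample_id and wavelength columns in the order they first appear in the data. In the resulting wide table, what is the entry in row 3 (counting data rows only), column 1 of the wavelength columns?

With rows sorted ascending by sample_id, row 3 is sample_id=S21. wavelength columns in first-appearance order: 430nm, 610nm, 540nm, 700nm; column 1 is 430nm.
Long rows with sample_id=S21, wavelength=430nm: 49.08 + 2.67 = 51.75.

51.75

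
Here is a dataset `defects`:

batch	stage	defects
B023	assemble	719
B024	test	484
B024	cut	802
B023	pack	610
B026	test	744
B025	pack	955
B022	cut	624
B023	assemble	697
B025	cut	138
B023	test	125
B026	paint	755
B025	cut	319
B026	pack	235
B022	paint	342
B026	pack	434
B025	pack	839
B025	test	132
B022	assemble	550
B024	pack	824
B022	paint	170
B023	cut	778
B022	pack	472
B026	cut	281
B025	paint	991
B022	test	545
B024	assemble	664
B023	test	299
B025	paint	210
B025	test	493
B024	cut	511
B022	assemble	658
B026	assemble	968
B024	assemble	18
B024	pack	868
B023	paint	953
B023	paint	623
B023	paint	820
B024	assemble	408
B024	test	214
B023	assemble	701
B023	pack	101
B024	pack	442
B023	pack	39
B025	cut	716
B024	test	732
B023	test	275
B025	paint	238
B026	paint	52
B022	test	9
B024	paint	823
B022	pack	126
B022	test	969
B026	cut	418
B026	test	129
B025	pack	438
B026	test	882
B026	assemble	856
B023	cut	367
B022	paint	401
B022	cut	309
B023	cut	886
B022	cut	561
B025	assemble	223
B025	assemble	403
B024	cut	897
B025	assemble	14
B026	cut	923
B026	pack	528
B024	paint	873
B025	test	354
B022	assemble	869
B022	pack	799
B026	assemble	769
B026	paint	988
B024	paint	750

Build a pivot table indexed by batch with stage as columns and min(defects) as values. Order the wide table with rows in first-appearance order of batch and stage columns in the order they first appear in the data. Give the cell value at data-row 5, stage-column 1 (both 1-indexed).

With rows in first-appearance order of batch, row 5 is batch=B022. stage columns in first-appearance order: assemble, test, cut, pack, paint; column 1 is assemble.
Long rows with batch=B022, stage=assemble: min(550, 658, 869) = 550.

550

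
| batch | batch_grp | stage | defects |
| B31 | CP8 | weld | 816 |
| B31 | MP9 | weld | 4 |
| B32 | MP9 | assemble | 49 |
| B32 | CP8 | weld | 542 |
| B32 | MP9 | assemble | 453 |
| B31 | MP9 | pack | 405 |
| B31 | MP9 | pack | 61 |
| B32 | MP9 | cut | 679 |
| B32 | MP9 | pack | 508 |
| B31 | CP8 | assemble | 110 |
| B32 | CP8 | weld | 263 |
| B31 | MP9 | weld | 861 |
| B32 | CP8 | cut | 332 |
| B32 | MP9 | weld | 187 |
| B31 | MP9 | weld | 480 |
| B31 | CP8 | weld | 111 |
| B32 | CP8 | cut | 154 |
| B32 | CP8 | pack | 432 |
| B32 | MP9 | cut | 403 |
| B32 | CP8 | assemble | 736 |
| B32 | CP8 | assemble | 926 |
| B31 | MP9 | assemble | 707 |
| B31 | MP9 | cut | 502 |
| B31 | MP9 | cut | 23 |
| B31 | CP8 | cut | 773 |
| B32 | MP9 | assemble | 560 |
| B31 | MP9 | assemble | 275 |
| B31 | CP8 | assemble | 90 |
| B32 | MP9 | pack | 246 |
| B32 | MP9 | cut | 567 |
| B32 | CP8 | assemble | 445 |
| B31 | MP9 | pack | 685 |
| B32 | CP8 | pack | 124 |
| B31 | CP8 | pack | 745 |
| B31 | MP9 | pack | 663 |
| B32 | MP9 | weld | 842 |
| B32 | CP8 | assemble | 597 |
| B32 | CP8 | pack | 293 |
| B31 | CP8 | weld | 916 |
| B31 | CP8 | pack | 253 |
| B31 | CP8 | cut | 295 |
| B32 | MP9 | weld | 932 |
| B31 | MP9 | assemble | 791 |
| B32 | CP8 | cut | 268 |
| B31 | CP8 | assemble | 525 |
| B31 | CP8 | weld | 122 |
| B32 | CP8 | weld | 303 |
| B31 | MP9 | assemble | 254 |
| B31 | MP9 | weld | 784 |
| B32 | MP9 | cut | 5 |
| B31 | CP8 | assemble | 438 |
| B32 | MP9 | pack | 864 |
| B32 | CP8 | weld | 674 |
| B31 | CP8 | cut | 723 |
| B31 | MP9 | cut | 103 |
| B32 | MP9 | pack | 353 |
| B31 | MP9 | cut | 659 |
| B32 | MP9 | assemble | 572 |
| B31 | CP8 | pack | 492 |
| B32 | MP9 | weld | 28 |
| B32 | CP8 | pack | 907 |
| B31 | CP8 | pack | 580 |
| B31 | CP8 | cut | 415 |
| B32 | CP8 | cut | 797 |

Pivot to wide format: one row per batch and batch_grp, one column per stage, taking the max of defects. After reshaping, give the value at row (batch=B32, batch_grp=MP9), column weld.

932

Rows with batch=B32, batch_grp=MP9 and stage=weld: defects values are 187, 842, 932, 28.
max(187, 842, 932, 28) = 932.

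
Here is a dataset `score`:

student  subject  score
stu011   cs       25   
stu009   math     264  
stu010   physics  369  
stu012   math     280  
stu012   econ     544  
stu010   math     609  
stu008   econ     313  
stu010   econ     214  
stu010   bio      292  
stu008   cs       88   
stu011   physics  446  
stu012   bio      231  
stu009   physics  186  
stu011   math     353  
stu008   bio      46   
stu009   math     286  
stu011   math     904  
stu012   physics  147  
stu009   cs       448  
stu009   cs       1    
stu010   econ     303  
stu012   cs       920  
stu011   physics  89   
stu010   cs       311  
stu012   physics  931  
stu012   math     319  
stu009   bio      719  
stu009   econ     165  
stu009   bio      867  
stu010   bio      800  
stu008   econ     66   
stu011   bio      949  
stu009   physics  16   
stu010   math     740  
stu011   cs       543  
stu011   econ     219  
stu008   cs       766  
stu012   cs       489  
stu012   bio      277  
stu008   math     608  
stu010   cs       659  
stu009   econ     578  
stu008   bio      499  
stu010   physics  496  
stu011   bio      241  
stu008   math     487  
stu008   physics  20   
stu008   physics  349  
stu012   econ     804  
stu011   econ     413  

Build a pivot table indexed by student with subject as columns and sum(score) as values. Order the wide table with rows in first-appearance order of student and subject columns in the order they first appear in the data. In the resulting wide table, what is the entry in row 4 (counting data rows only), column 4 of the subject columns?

1348

With rows in first-appearance order of student, row 4 is student=stu012. subject columns in first-appearance order: cs, math, physics, econ, bio; column 4 is econ.
Long rows with student=stu012, subject=econ: 544 + 804 = 1348.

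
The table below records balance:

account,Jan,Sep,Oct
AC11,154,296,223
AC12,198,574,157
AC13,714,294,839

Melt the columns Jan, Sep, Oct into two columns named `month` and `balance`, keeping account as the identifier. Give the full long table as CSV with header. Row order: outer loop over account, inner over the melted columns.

account,month,balance
AC11,Jan,154
AC11,Sep,296
AC11,Oct,223
AC12,Jan,198
AC12,Sep,574
AC12,Oct,157
AC13,Jan,714
AC13,Sep,294
AC13,Oct,839

Each (account, column) pair becomes one row: 3 × 3 = 9 rows.
For example, (AC11, Jan) → balance=154.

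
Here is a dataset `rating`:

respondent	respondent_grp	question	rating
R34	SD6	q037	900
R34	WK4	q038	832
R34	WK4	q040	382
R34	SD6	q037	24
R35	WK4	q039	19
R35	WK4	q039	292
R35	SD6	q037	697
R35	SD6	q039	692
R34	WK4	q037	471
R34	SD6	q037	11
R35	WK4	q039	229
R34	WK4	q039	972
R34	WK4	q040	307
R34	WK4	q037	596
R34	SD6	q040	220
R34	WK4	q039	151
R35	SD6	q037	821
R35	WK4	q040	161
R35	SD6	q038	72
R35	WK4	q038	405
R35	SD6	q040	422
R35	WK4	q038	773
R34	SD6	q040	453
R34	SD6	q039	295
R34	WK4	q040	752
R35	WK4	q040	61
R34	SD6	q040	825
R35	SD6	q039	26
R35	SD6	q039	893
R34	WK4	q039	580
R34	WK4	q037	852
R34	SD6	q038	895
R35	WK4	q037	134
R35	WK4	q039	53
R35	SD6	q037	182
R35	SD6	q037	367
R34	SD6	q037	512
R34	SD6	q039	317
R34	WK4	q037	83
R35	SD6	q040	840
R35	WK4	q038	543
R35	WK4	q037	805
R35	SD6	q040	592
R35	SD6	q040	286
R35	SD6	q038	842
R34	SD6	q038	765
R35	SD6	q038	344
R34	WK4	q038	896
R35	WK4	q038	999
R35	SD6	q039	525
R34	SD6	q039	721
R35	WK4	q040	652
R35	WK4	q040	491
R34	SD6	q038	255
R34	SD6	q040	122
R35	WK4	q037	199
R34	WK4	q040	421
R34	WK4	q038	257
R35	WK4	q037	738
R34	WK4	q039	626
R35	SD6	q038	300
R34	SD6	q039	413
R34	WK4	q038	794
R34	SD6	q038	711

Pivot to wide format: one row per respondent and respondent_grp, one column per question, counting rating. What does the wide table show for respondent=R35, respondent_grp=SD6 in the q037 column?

Rows with respondent=R35, respondent_grp=SD6 and question=q037: rating values are 697, 821, 182, 367.
4 rows match — count = 4.

4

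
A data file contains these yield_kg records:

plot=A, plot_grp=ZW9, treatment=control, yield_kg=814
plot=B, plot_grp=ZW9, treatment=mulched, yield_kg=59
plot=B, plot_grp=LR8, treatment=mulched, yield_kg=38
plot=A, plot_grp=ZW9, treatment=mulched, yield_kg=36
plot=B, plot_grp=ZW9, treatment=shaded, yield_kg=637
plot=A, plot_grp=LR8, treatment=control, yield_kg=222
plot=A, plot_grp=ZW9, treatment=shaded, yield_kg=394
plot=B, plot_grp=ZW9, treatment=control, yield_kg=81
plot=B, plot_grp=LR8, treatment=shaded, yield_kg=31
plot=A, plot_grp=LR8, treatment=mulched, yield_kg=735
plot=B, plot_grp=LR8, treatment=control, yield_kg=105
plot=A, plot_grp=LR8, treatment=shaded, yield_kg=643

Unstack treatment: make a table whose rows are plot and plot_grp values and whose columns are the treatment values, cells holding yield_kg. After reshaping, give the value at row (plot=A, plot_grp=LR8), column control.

222

Wide layout: rows indexed by plot and plot_grp, columns are the 3 distinct treatment values (control, mulched, shaded).
Cell (plot=A, plot_grp=LR8, treatment=control) draws from the long row where plot=A, plot_grp=LR8 and treatment=control, which has yield_kg=222.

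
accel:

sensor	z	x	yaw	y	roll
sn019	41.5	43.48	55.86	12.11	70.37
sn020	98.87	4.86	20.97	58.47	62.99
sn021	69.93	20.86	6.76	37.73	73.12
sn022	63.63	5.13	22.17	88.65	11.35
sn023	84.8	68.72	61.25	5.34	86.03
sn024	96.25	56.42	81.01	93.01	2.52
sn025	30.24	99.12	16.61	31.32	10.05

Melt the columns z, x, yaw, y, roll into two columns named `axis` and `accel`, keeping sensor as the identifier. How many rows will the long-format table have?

35

7 sensor values × 5 melted columns = 35 rows.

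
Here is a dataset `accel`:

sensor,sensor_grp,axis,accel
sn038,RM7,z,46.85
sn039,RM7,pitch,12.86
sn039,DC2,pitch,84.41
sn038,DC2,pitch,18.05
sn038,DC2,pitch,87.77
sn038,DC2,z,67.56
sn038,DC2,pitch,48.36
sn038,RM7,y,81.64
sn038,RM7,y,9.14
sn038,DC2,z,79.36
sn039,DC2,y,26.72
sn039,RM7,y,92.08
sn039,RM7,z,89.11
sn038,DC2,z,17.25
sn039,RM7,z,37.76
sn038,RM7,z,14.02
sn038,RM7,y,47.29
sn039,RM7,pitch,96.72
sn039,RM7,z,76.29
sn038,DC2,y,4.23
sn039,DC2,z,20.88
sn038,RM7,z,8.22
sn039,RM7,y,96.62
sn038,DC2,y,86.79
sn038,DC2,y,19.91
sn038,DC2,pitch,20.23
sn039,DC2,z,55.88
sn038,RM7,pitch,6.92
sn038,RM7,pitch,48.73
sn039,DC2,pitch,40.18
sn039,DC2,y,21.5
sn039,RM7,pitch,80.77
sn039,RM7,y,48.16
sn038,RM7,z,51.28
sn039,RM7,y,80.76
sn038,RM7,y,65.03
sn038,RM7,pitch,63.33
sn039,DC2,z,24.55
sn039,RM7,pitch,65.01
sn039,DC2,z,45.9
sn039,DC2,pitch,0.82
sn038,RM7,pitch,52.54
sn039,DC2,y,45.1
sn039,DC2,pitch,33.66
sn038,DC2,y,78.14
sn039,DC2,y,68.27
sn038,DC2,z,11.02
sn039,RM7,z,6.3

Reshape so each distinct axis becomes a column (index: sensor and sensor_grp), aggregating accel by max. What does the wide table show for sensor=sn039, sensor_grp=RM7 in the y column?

Rows with sensor=sn039, sensor_grp=RM7 and axis=y: accel values are 92.08, 96.62, 48.16, 80.76.
max(92.08, 96.62, 48.16, 80.76) = 96.62.

96.62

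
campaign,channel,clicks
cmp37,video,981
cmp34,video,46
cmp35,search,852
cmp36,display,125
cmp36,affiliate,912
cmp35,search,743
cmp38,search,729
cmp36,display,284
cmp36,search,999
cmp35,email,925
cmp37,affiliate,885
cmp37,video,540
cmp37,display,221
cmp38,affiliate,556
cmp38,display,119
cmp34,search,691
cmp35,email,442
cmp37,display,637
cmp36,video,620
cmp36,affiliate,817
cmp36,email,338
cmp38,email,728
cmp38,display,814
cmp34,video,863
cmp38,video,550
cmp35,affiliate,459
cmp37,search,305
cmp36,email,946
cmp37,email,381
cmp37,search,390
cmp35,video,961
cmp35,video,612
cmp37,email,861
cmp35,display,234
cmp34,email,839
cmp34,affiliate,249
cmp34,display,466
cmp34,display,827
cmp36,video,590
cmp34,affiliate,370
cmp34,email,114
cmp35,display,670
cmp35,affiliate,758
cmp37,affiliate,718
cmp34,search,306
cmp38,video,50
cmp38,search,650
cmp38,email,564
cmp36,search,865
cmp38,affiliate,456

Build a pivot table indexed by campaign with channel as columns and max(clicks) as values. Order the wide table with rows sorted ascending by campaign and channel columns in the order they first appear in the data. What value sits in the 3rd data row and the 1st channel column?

With rows sorted ascending by campaign, row 3 is campaign=cmp36. channel columns in first-appearance order: video, search, display, affiliate, email; column 1 is video.
Long rows with campaign=cmp36, channel=video: max(620, 590) = 620.

620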